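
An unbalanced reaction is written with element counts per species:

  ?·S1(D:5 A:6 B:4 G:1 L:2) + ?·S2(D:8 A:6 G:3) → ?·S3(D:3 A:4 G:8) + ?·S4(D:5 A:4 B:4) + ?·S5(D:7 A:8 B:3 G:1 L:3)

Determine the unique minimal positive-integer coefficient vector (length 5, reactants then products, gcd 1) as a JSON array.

D: 6·5+2·8 = 46 | 1·3+3·5+4·7 = 46
A: 6·6+2·6 = 48 | 1·4+3·4+4·8 = 48
B: 6·4+2·0 = 24 | 1·0+3·4+4·3 = 24
G: 6·1+2·3 = 12 | 1·8+3·0+4·1 = 12
L: 6·2+2·0 = 12 | 1·0+3·0+4·3 = 12
gcd(6,2,1,3,4) = 1

Coefficients: [6, 2, 1, 3, 4]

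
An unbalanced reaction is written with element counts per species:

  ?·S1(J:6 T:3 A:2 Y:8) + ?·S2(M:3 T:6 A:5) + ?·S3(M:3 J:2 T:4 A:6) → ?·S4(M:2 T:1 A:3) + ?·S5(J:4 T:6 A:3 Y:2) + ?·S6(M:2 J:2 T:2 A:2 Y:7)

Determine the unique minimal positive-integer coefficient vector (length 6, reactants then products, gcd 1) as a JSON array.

Coefficients: [5, 5, 1, 5, 6, 4]

M: 5·0+5·3+1·3 = 18 | 5·2+6·0+4·2 = 18
J: 5·6+5·0+1·2 = 32 | 5·0+6·4+4·2 = 32
T: 5·3+5·6+1·4 = 49 | 5·1+6·6+4·2 = 49
A: 5·2+5·5+1·6 = 41 | 5·3+6·3+4·2 = 41
Y: 5·8+5·0+1·0 = 40 | 5·0+6·2+4·7 = 40
gcd(5,5,1,5,6,4) = 1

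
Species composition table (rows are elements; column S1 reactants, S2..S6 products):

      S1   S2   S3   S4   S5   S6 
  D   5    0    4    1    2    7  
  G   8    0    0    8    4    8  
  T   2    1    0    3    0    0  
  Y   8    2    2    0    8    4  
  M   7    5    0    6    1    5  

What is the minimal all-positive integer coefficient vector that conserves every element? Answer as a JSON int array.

D: 6·5 = 30 | 3·0+3·4+3·1+4·2+1·7 = 30
G: 6·8 = 48 | 3·0+3·0+3·8+4·4+1·8 = 48
T: 6·2 = 12 | 3·1+3·0+3·3+4·0+1·0 = 12
Y: 6·8 = 48 | 3·2+3·2+3·0+4·8+1·4 = 48
M: 6·7 = 42 | 3·5+3·0+3·6+4·1+1·5 = 42
gcd(6,3,3,3,4,1) = 1

Coefficients: [6, 3, 3, 3, 4, 1]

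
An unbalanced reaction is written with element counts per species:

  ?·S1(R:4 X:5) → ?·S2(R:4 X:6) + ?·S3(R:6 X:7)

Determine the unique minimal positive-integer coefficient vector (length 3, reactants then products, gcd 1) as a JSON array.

Coefficients: [4, 1, 2]

R: 4·4 = 16 | 1·4+2·6 = 16
X: 4·5 = 20 | 1·6+2·7 = 20
gcd(4,1,2) = 1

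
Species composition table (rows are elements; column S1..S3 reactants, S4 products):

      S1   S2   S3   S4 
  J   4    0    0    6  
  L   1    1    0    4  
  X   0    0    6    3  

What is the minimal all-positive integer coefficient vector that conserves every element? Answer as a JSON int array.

J: 3·4+5·0+1·0 = 12 | 2·6 = 12
L: 3·1+5·1+1·0 = 8 | 2·4 = 8
X: 3·0+5·0+1·6 = 6 | 2·3 = 6
gcd(3,5,1,2) = 1

Coefficients: [3, 5, 1, 2]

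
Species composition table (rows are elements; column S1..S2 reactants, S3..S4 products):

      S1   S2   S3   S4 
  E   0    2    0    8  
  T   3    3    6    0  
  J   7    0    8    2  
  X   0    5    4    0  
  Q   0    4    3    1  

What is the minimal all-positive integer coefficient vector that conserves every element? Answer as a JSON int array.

E: 6·0+4·2 = 8 | 5·0+1·8 = 8
T: 6·3+4·3 = 30 | 5·6+1·0 = 30
J: 6·7+4·0 = 42 | 5·8+1·2 = 42
X: 6·0+4·5 = 20 | 5·4+1·0 = 20
Q: 6·0+4·4 = 16 | 5·3+1·1 = 16
gcd(6,4,5,1) = 1

Coefficients: [6, 4, 5, 1]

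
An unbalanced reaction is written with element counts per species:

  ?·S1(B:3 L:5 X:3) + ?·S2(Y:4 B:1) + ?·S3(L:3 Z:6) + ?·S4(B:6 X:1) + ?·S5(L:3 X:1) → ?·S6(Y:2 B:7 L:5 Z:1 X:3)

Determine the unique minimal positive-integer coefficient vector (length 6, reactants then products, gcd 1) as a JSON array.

Coefficients: [3, 3, 1, 5, 4, 6]

Y: 3·0+3·4+1·0+5·0+4·0 = 12 | 6·2 = 12
B: 3·3+3·1+1·0+5·6+4·0 = 42 | 6·7 = 42
L: 3·5+3·0+1·3+5·0+4·3 = 30 | 6·5 = 30
Z: 3·0+3·0+1·6+5·0+4·0 = 6 | 6·1 = 6
X: 3·3+3·0+1·0+5·1+4·1 = 18 | 6·3 = 18
gcd(3,3,1,5,4,6) = 1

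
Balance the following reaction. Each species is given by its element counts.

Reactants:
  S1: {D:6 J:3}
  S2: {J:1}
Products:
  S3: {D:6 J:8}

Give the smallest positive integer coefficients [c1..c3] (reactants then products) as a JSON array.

D: 1·6+5·0 = 6 | 1·6 = 6
J: 1·3+5·1 = 8 | 1·8 = 8
gcd(1,5,1) = 1

Coefficients: [1, 5, 1]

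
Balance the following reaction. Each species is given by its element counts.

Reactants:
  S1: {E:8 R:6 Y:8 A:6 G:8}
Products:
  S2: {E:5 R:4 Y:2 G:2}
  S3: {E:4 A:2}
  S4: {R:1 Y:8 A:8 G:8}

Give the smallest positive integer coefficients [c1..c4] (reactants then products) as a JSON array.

Coefficients: [3, 4, 1, 2]

E: 3·8 = 24 | 4·5+1·4+2·0 = 24
R: 3·6 = 18 | 4·4+1·0+2·1 = 18
Y: 3·8 = 24 | 4·2+1·0+2·8 = 24
A: 3·6 = 18 | 4·0+1·2+2·8 = 18
G: 3·8 = 24 | 4·2+1·0+2·8 = 24
gcd(3,4,1,2) = 1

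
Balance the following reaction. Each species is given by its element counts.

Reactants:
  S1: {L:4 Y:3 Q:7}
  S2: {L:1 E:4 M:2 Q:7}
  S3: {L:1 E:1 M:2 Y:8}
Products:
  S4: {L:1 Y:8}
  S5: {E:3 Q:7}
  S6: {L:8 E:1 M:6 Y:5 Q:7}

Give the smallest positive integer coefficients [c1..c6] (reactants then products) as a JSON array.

Coefficients: [5, 4, 5, 5, 6, 3]

L: 5·4+4·1+5·1 = 29 | 5·1+6·0+3·8 = 29
E: 5·0+4·4+5·1 = 21 | 5·0+6·3+3·1 = 21
M: 5·0+4·2+5·2 = 18 | 5·0+6·0+3·6 = 18
Y: 5·3+4·0+5·8 = 55 | 5·8+6·0+3·5 = 55
Q: 5·7+4·7+5·0 = 63 | 5·0+6·7+3·7 = 63
gcd(5,4,5,5,6,3) = 1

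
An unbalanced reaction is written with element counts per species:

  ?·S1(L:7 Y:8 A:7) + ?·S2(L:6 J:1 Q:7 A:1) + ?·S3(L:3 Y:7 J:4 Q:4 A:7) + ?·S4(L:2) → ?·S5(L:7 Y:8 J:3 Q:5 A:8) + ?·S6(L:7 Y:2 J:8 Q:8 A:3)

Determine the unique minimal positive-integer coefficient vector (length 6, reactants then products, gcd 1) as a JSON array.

L: 1·7+2·6+6·3+6·2 = 49 | 6·7+1·7 = 49
Y: 1·8+2·0+6·7+6·0 = 50 | 6·8+1·2 = 50
J: 1·0+2·1+6·4+6·0 = 26 | 6·3+1·8 = 26
Q: 1·0+2·7+6·4+6·0 = 38 | 6·5+1·8 = 38
A: 1·7+2·1+6·7+6·0 = 51 | 6·8+1·3 = 51
gcd(1,2,6,6,6,1) = 1

Coefficients: [1, 2, 6, 6, 6, 1]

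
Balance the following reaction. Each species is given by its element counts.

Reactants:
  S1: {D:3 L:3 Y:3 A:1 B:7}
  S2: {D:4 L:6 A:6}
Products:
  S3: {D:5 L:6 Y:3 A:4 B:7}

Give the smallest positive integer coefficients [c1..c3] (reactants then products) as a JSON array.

Coefficients: [2, 1, 2]

D: 2·3+1·4 = 10 | 2·5 = 10
L: 2·3+1·6 = 12 | 2·6 = 12
Y: 2·3+1·0 = 6 | 2·3 = 6
A: 2·1+1·6 = 8 | 2·4 = 8
B: 2·7+1·0 = 14 | 2·7 = 14
gcd(2,1,2) = 1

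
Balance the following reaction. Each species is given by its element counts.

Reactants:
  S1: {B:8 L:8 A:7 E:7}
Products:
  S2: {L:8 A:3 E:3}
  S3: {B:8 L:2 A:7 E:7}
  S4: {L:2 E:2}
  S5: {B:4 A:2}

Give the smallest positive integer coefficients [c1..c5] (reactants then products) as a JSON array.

B: 5·8 = 40 | 3·0+2·8+6·0+6·4 = 40
L: 5·8 = 40 | 3·8+2·2+6·2+6·0 = 40
A: 5·7 = 35 | 3·3+2·7+6·0+6·2 = 35
E: 5·7 = 35 | 3·3+2·7+6·2+6·0 = 35
gcd(5,3,2,6,6) = 1

Coefficients: [5, 3, 2, 6, 6]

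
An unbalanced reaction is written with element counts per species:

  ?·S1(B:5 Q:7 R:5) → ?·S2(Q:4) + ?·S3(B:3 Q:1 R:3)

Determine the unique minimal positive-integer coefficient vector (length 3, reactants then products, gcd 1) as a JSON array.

Coefficients: [3, 4, 5]

B: 3·5 = 15 | 4·0+5·3 = 15
Q: 3·7 = 21 | 4·4+5·1 = 21
R: 3·5 = 15 | 4·0+5·3 = 15
gcd(3,4,5) = 1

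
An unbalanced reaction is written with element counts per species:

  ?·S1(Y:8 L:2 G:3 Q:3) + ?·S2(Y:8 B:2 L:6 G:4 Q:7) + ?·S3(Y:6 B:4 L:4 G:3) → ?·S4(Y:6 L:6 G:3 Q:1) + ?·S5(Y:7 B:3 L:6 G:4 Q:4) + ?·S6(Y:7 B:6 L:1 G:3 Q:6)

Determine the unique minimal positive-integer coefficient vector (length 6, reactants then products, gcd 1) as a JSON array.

Coefficients: [1, 5, 5, 6, 2, 4]

Y: 1·8+5·8+5·6 = 78 | 6·6+2·7+4·7 = 78
B: 1·0+5·2+5·4 = 30 | 6·0+2·3+4·6 = 30
L: 1·2+5·6+5·4 = 52 | 6·6+2·6+4·1 = 52
G: 1·3+5·4+5·3 = 38 | 6·3+2·4+4·3 = 38
Q: 1·3+5·7+5·0 = 38 | 6·1+2·4+4·6 = 38
gcd(1,5,5,6,2,4) = 1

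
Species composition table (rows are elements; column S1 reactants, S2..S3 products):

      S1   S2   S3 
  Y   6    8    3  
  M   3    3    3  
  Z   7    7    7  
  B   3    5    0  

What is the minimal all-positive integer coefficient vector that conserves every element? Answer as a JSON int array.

Y: 5·6 = 30 | 3·8+2·3 = 30
M: 5·3 = 15 | 3·3+2·3 = 15
Z: 5·7 = 35 | 3·7+2·7 = 35
B: 5·3 = 15 | 3·5+2·0 = 15
gcd(5,3,2) = 1

Coefficients: [5, 3, 2]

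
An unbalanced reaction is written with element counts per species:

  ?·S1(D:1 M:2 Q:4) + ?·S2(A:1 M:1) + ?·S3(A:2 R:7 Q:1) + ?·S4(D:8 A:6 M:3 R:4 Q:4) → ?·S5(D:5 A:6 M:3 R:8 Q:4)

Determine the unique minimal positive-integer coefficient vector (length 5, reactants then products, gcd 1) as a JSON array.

Coefficients: [1, 4, 4, 3, 5]

D: 1·1+4·0+4·0+3·8 = 25 | 5·5 = 25
A: 1·0+4·1+4·2+3·6 = 30 | 5·6 = 30
M: 1·2+4·1+4·0+3·3 = 15 | 5·3 = 15
R: 1·0+4·0+4·7+3·4 = 40 | 5·8 = 40
Q: 1·4+4·0+4·1+3·4 = 20 | 5·4 = 20
gcd(1,4,4,3,5) = 1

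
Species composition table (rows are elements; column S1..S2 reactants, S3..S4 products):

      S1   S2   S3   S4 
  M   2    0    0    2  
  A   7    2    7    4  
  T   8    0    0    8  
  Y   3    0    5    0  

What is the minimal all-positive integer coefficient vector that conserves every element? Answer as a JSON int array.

Coefficients: [5, 3, 3, 5]

M: 5·2+3·0 = 10 | 3·0+5·2 = 10
A: 5·7+3·2 = 41 | 3·7+5·4 = 41
T: 5·8+3·0 = 40 | 3·0+5·8 = 40
Y: 5·3+3·0 = 15 | 3·5+5·0 = 15
gcd(5,3,3,5) = 1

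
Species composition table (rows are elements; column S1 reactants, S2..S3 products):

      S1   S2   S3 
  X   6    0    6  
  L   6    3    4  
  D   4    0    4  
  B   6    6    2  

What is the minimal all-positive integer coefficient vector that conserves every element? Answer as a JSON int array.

Coefficients: [3, 2, 3]

X: 3·6 = 18 | 2·0+3·6 = 18
L: 3·6 = 18 | 2·3+3·4 = 18
D: 3·4 = 12 | 2·0+3·4 = 12
B: 3·6 = 18 | 2·6+3·2 = 18
gcd(3,2,3) = 1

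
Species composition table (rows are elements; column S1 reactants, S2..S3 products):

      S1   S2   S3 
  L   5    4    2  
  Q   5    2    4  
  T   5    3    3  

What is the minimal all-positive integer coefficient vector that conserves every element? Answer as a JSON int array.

L: 6·5 = 30 | 5·4+5·2 = 30
Q: 6·5 = 30 | 5·2+5·4 = 30
T: 6·5 = 30 | 5·3+5·3 = 30
gcd(6,5,5) = 1

Coefficients: [6, 5, 5]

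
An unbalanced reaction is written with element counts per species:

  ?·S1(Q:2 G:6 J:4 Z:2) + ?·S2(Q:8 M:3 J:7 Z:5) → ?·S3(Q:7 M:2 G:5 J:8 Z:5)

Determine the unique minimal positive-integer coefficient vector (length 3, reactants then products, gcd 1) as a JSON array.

Q: 5·2+4·8 = 42 | 6·7 = 42
M: 5·0+4·3 = 12 | 6·2 = 12
G: 5·6+4·0 = 30 | 6·5 = 30
J: 5·4+4·7 = 48 | 6·8 = 48
Z: 5·2+4·5 = 30 | 6·5 = 30
gcd(5,4,6) = 1

Coefficients: [5, 4, 6]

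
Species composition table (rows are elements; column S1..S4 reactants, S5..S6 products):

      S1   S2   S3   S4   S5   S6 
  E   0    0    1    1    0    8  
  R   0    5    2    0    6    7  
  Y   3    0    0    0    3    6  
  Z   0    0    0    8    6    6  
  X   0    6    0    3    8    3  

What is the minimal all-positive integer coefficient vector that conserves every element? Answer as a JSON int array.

Coefficients: [5, 3, 5, 3, 3, 1]

E: 5·0+3·0+5·1+3·1 = 8 | 3·0+1·8 = 8
R: 5·0+3·5+5·2+3·0 = 25 | 3·6+1·7 = 25
Y: 5·3+3·0+5·0+3·0 = 15 | 3·3+1·6 = 15
Z: 5·0+3·0+5·0+3·8 = 24 | 3·6+1·6 = 24
X: 5·0+3·6+5·0+3·3 = 27 | 3·8+1·3 = 27
gcd(5,3,5,3,3,1) = 1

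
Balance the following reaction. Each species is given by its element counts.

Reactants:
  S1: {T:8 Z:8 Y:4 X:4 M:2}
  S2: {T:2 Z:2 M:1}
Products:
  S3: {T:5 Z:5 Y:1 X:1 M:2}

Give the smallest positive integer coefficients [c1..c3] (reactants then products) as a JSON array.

Coefficients: [1, 6, 4]

T: 1·8+6·2 = 20 | 4·5 = 20
Z: 1·8+6·2 = 20 | 4·5 = 20
Y: 1·4+6·0 = 4 | 4·1 = 4
X: 1·4+6·0 = 4 | 4·1 = 4
M: 1·2+6·1 = 8 | 4·2 = 8
gcd(1,6,4) = 1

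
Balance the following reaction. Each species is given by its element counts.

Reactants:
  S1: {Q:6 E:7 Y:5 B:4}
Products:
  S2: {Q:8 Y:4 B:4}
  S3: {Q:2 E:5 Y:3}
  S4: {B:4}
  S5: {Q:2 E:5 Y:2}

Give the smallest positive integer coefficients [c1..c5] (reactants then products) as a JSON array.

Q: 5·6 = 30 | 2·8+3·2+3·0+4·2 = 30
E: 5·7 = 35 | 2·0+3·5+3·0+4·5 = 35
Y: 5·5 = 25 | 2·4+3·3+3·0+4·2 = 25
B: 5·4 = 20 | 2·4+3·0+3·4+4·0 = 20
gcd(5,2,3,3,4) = 1

Coefficients: [5, 2, 3, 3, 4]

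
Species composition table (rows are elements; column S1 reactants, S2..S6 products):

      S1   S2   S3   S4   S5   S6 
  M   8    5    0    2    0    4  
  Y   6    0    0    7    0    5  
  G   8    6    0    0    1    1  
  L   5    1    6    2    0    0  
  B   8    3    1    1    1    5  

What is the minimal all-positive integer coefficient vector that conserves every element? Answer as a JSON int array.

M: 2·8 = 16 | 2·5+1·0+1·2+3·0+1·4 = 16
Y: 2·6 = 12 | 2·0+1·0+1·7+3·0+1·5 = 12
G: 2·8 = 16 | 2·6+1·0+1·0+3·1+1·1 = 16
L: 2·5 = 10 | 2·1+1·6+1·2+3·0+1·0 = 10
B: 2·8 = 16 | 2·3+1·1+1·1+3·1+1·5 = 16
gcd(2,2,1,1,3,1) = 1

Coefficients: [2, 2, 1, 1, 3, 1]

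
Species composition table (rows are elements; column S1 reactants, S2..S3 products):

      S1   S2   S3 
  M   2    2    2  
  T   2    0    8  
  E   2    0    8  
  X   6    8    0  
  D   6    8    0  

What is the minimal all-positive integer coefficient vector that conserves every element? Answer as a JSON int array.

M: 4·2 = 8 | 3·2+1·2 = 8
T: 4·2 = 8 | 3·0+1·8 = 8
E: 4·2 = 8 | 3·0+1·8 = 8
X: 4·6 = 24 | 3·8+1·0 = 24
D: 4·6 = 24 | 3·8+1·0 = 24
gcd(4,3,1) = 1

Coefficients: [4, 3, 1]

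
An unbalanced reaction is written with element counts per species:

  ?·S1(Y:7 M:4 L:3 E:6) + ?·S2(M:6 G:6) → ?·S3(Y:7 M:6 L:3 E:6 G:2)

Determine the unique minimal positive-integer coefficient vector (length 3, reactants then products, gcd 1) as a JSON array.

Y: 3·7+1·0 = 21 | 3·7 = 21
M: 3·4+1·6 = 18 | 3·6 = 18
L: 3·3+1·0 = 9 | 3·3 = 9
E: 3·6+1·0 = 18 | 3·6 = 18
G: 3·0+1·6 = 6 | 3·2 = 6
gcd(3,1,3) = 1

Coefficients: [3, 1, 3]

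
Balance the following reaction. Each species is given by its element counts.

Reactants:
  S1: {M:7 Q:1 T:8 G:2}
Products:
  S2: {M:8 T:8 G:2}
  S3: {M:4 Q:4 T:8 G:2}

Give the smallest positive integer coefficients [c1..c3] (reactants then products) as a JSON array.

Coefficients: [4, 3, 1]

M: 4·7 = 28 | 3·8+1·4 = 28
Q: 4·1 = 4 | 3·0+1·4 = 4
T: 4·8 = 32 | 3·8+1·8 = 32
G: 4·2 = 8 | 3·2+1·2 = 8
gcd(4,3,1) = 1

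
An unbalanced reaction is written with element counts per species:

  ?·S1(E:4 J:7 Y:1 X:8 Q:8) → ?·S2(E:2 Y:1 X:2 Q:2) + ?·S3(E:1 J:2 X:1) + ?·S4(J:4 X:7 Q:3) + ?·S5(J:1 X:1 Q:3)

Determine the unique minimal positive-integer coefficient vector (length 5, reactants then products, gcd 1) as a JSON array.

E: 3·4 = 12 | 3·2+6·1+1·0+5·0 = 12
J: 3·7 = 21 | 3·0+6·2+1·4+5·1 = 21
Y: 3·1 = 3 | 3·1+6·0+1·0+5·0 = 3
X: 3·8 = 24 | 3·2+6·1+1·7+5·1 = 24
Q: 3·8 = 24 | 3·2+6·0+1·3+5·3 = 24
gcd(3,3,6,1,5) = 1

Coefficients: [3, 3, 6, 1, 5]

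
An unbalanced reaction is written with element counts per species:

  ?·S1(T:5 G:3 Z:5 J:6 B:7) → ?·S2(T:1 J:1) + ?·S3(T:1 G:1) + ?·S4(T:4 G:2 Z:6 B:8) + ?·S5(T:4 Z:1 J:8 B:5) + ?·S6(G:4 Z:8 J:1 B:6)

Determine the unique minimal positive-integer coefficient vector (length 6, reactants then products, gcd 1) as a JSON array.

Coefficients: [5, 4, 5, 1, 3, 2]

T: 5·5 = 25 | 4·1+5·1+1·4+3·4+2·0 = 25
G: 5·3 = 15 | 4·0+5·1+1·2+3·0+2·4 = 15
Z: 5·5 = 25 | 4·0+5·0+1·6+3·1+2·8 = 25
J: 5·6 = 30 | 4·1+5·0+1·0+3·8+2·1 = 30
B: 5·7 = 35 | 4·0+5·0+1·8+3·5+2·6 = 35
gcd(5,4,5,1,3,2) = 1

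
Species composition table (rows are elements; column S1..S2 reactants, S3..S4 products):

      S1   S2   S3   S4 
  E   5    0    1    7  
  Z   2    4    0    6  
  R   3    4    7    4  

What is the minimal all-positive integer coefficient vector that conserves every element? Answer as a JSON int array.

Coefficients: [6, 3, 2, 4]

E: 6·5+3·0 = 30 | 2·1+4·7 = 30
Z: 6·2+3·4 = 24 | 2·0+4·6 = 24
R: 6·3+3·4 = 30 | 2·7+4·4 = 30
gcd(6,3,2,4) = 1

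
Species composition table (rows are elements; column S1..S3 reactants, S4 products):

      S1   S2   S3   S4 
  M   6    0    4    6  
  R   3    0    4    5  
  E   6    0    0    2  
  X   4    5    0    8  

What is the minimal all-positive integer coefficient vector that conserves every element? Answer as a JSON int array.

Coefficients: [1, 4, 3, 3]

M: 1·6+4·0+3·4 = 18 | 3·6 = 18
R: 1·3+4·0+3·4 = 15 | 3·5 = 15
E: 1·6+4·0+3·0 = 6 | 3·2 = 6
X: 1·4+4·5+3·0 = 24 | 3·8 = 24
gcd(1,4,3,3) = 1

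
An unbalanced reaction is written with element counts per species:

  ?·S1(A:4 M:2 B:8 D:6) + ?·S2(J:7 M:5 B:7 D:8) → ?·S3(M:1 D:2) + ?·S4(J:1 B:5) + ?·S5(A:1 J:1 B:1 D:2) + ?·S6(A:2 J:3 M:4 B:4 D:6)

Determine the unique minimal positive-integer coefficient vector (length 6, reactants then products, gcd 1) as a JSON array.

Coefficients: [3, 3, 5, 5, 4, 4]

A: 3·4+3·0 = 12 | 5·0+5·0+4·1+4·2 = 12
J: 3·0+3·7 = 21 | 5·0+5·1+4·1+4·3 = 21
M: 3·2+3·5 = 21 | 5·1+5·0+4·0+4·4 = 21
B: 3·8+3·7 = 45 | 5·0+5·5+4·1+4·4 = 45
D: 3·6+3·8 = 42 | 5·2+5·0+4·2+4·6 = 42
gcd(3,3,5,5,4,4) = 1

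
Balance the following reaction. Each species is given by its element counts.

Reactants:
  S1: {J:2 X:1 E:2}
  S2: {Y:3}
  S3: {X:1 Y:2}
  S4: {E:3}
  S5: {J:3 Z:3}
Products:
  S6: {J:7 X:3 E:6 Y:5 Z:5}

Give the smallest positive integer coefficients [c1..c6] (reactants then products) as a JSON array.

J: 3·2+1·0+6·0+4·0+5·3 = 21 | 3·7 = 21
X: 3·1+1·0+6·1+4·0+5·0 = 9 | 3·3 = 9
E: 3·2+1·0+6·0+4·3+5·0 = 18 | 3·6 = 18
Y: 3·0+1·3+6·2+4·0+5·0 = 15 | 3·5 = 15
Z: 3·0+1·0+6·0+4·0+5·3 = 15 | 3·5 = 15
gcd(3,1,6,4,5,3) = 1

Coefficients: [3, 1, 6, 4, 5, 3]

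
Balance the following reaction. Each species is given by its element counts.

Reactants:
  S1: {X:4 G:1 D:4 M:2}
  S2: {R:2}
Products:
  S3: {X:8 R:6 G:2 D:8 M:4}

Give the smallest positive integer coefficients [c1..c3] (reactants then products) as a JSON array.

Coefficients: [2, 3, 1]

X: 2·4+3·0 = 8 | 1·8 = 8
R: 2·0+3·2 = 6 | 1·6 = 6
G: 2·1+3·0 = 2 | 1·2 = 2
D: 2·4+3·0 = 8 | 1·8 = 8
M: 2·2+3·0 = 4 | 1·4 = 4
gcd(2,3,1) = 1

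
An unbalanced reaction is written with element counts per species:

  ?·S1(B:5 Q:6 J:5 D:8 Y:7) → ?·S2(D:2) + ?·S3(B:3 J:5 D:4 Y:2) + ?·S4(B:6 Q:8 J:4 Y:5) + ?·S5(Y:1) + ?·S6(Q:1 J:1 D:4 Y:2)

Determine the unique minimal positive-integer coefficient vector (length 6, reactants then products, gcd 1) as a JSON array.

Coefficients: [3, 6, 1, 2, 5, 2]

B: 3·5 = 15 | 6·0+1·3+2·6+5·0+2·0 = 15
Q: 3·6 = 18 | 6·0+1·0+2·8+5·0+2·1 = 18
J: 3·5 = 15 | 6·0+1·5+2·4+5·0+2·1 = 15
D: 3·8 = 24 | 6·2+1·4+2·0+5·0+2·4 = 24
Y: 3·7 = 21 | 6·0+1·2+2·5+5·1+2·2 = 21
gcd(3,6,1,2,5,2) = 1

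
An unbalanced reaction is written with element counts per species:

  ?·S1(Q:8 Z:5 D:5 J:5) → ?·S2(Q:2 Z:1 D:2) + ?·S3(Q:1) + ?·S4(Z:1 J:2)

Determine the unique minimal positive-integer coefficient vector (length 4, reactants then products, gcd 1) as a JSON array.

Coefficients: [2, 5, 6, 5]

Q: 2·8 = 16 | 5·2+6·1+5·0 = 16
Z: 2·5 = 10 | 5·1+6·0+5·1 = 10
D: 2·5 = 10 | 5·2+6·0+5·0 = 10
J: 2·5 = 10 | 5·0+6·0+5·2 = 10
gcd(2,5,6,5) = 1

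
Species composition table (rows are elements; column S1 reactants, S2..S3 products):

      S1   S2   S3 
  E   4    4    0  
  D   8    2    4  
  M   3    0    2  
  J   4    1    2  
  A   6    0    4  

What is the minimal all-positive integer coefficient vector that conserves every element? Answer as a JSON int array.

E: 2·4 = 8 | 2·4+3·0 = 8
D: 2·8 = 16 | 2·2+3·4 = 16
M: 2·3 = 6 | 2·0+3·2 = 6
J: 2·4 = 8 | 2·1+3·2 = 8
A: 2·6 = 12 | 2·0+3·4 = 12
gcd(2,2,3) = 1

Coefficients: [2, 2, 3]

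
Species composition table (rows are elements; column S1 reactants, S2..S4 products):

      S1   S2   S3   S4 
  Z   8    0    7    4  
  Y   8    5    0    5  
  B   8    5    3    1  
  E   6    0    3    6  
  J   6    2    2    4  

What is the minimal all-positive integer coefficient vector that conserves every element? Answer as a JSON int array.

Coefficients: [5, 5, 4, 3]

Z: 5·8 = 40 | 5·0+4·7+3·4 = 40
Y: 5·8 = 40 | 5·5+4·0+3·5 = 40
B: 5·8 = 40 | 5·5+4·3+3·1 = 40
E: 5·6 = 30 | 5·0+4·3+3·6 = 30
J: 5·6 = 30 | 5·2+4·2+3·4 = 30
gcd(5,5,4,3) = 1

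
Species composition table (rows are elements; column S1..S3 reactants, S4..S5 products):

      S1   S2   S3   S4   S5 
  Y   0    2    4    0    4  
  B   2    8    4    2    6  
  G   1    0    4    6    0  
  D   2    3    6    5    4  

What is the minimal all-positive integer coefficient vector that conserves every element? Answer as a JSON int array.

Y: 4·0+2·2+5·4 = 24 | 4·0+6·4 = 24
B: 4·2+2·8+5·4 = 44 | 4·2+6·6 = 44
G: 4·1+2·0+5·4 = 24 | 4·6+6·0 = 24
D: 4·2+2·3+5·6 = 44 | 4·5+6·4 = 44
gcd(4,2,5,4,6) = 1

Coefficients: [4, 2, 5, 4, 6]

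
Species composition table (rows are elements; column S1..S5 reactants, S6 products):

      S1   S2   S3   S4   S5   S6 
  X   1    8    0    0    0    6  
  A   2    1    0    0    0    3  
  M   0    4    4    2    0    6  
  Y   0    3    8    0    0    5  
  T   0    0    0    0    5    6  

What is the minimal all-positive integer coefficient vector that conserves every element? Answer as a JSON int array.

Coefficients: [6, 3, 2, 5, 6, 5]

X: 6·1+3·8+2·0+5·0+6·0 = 30 | 5·6 = 30
A: 6·2+3·1+2·0+5·0+6·0 = 15 | 5·3 = 15
M: 6·0+3·4+2·4+5·2+6·0 = 30 | 5·6 = 30
Y: 6·0+3·3+2·8+5·0+6·0 = 25 | 5·5 = 25
T: 6·0+3·0+2·0+5·0+6·5 = 30 | 5·6 = 30
gcd(6,3,2,5,6,5) = 1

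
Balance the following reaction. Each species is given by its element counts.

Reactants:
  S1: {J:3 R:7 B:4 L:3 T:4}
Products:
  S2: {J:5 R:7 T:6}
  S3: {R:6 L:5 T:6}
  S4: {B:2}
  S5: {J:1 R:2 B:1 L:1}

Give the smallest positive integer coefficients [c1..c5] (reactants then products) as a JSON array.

Coefficients: [3, 1, 1, 4, 4]

J: 3·3 = 9 | 1·5+1·0+4·0+4·1 = 9
R: 3·7 = 21 | 1·7+1·6+4·0+4·2 = 21
B: 3·4 = 12 | 1·0+1·0+4·2+4·1 = 12
L: 3·3 = 9 | 1·0+1·5+4·0+4·1 = 9
T: 3·4 = 12 | 1·6+1·6+4·0+4·0 = 12
gcd(3,1,1,4,4) = 1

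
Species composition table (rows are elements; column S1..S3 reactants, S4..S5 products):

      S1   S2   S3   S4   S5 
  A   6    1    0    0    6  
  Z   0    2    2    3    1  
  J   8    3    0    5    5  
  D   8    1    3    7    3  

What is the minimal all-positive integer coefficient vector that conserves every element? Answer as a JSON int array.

Coefficients: [4, 6, 4, 5, 5]

A: 4·6+6·1+4·0 = 30 | 5·0+5·6 = 30
Z: 4·0+6·2+4·2 = 20 | 5·3+5·1 = 20
J: 4·8+6·3+4·0 = 50 | 5·5+5·5 = 50
D: 4·8+6·1+4·3 = 50 | 5·7+5·3 = 50
gcd(4,6,4,5,5) = 1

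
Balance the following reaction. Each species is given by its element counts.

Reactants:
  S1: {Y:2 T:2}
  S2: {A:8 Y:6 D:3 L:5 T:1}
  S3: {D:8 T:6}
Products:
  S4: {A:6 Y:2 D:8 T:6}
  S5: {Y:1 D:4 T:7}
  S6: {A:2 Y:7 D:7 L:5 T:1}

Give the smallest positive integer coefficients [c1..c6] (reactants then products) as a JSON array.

Coefficients: [5, 2, 5, 2, 4, 2]

A: 5·0+2·8+5·0 = 16 | 2·6+4·0+2·2 = 16
Y: 5·2+2·6+5·0 = 22 | 2·2+4·1+2·7 = 22
D: 5·0+2·3+5·8 = 46 | 2·8+4·4+2·7 = 46
L: 5·0+2·5+5·0 = 10 | 2·0+4·0+2·5 = 10
T: 5·2+2·1+5·6 = 42 | 2·6+4·7+2·1 = 42
gcd(5,2,5,2,4,2) = 1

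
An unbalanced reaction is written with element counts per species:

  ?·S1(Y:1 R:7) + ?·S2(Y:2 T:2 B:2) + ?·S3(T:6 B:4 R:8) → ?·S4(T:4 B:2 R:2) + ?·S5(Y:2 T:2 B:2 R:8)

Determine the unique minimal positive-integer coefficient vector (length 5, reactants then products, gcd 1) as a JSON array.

Y: 4·1+3·2+2·0 = 10 | 2·0+5·2 = 10
T: 4·0+3·2+2·6 = 18 | 2·4+5·2 = 18
B: 4·0+3·2+2·4 = 14 | 2·2+5·2 = 14
R: 4·7+3·0+2·8 = 44 | 2·2+5·8 = 44
gcd(4,3,2,2,5) = 1

Coefficients: [4, 3, 2, 2, 5]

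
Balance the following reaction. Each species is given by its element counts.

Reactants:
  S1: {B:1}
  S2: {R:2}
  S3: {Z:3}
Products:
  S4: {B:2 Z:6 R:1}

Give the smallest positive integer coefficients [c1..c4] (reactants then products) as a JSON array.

Coefficients: [4, 1, 4, 2]

B: 4·1+1·0+4·0 = 4 | 2·2 = 4
Z: 4·0+1·0+4·3 = 12 | 2·6 = 12
R: 4·0+1·2+4·0 = 2 | 2·1 = 2
gcd(4,1,4,2) = 1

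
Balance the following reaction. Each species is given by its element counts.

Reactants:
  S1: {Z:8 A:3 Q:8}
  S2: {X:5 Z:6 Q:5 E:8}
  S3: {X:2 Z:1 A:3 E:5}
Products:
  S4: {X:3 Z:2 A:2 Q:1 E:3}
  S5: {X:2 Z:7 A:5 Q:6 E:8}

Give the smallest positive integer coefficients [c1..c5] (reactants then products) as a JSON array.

Coefficients: [2, 1, 5, 3, 3]

X: 2·0+1·5+5·2 = 15 | 3·3+3·2 = 15
Z: 2·8+1·6+5·1 = 27 | 3·2+3·7 = 27
A: 2·3+1·0+5·3 = 21 | 3·2+3·5 = 21
Q: 2·8+1·5+5·0 = 21 | 3·1+3·6 = 21
E: 2·0+1·8+5·5 = 33 | 3·3+3·8 = 33
gcd(2,1,5,3,3) = 1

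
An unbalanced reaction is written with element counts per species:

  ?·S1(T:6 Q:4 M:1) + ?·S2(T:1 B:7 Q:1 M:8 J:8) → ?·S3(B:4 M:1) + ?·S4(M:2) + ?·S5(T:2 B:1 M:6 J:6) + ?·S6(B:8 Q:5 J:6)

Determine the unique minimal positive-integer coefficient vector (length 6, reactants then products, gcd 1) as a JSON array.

Coefficients: [1, 6, 5, 4, 6, 2]

T: 1·6+6·1 = 12 | 5·0+4·0+6·2+2·0 = 12
B: 1·0+6·7 = 42 | 5·4+4·0+6·1+2·8 = 42
Q: 1·4+6·1 = 10 | 5·0+4·0+6·0+2·5 = 10
M: 1·1+6·8 = 49 | 5·1+4·2+6·6+2·0 = 49
J: 1·0+6·8 = 48 | 5·0+4·0+6·6+2·6 = 48
gcd(1,6,5,4,6,2) = 1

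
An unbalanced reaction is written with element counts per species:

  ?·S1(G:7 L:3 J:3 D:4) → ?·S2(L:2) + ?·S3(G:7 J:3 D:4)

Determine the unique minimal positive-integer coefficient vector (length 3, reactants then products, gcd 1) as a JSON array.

G: 2·7 = 14 | 3·0+2·7 = 14
L: 2·3 = 6 | 3·2+2·0 = 6
J: 2·3 = 6 | 3·0+2·3 = 6
D: 2·4 = 8 | 3·0+2·4 = 8
gcd(2,3,2) = 1

Coefficients: [2, 3, 2]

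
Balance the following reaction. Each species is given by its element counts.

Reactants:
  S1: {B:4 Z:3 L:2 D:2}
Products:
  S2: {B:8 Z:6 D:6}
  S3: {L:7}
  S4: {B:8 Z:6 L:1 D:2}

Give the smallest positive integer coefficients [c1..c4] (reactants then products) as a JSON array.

Coefficients: [4, 1, 1, 1]

B: 4·4 = 16 | 1·8+1·0+1·8 = 16
Z: 4·3 = 12 | 1·6+1·0+1·6 = 12
L: 4·2 = 8 | 1·0+1·7+1·1 = 8
D: 4·2 = 8 | 1·6+1·0+1·2 = 8
gcd(4,1,1,1) = 1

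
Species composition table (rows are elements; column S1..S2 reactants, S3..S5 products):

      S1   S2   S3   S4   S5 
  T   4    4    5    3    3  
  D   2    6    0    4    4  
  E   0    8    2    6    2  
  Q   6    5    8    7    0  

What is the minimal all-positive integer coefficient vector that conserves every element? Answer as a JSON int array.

T: 3·4+5·4 = 32 | 1·5+5·3+4·3 = 32
D: 3·2+5·6 = 36 | 1·0+5·4+4·4 = 36
E: 3·0+5·8 = 40 | 1·2+5·6+4·2 = 40
Q: 3·6+5·5 = 43 | 1·8+5·7+4·0 = 43
gcd(3,5,1,5,4) = 1

Coefficients: [3, 5, 1, 5, 4]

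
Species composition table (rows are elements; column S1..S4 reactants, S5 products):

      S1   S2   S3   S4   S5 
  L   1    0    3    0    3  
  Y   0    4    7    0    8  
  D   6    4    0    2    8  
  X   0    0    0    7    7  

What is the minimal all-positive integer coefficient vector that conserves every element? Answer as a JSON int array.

L: 3·1+3·0+4·3+5·0 = 15 | 5·3 = 15
Y: 3·0+3·4+4·7+5·0 = 40 | 5·8 = 40
D: 3·6+3·4+4·0+5·2 = 40 | 5·8 = 40
X: 3·0+3·0+4·0+5·7 = 35 | 5·7 = 35
gcd(3,3,4,5,5) = 1

Coefficients: [3, 3, 4, 5, 5]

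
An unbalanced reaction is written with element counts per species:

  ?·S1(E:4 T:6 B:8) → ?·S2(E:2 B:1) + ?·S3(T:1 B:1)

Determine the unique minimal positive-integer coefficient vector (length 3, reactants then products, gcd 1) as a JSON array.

E: 1·4 = 4 | 2·2+6·0 = 4
T: 1·6 = 6 | 2·0+6·1 = 6
B: 1·8 = 8 | 2·1+6·1 = 8
gcd(1,2,6) = 1

Coefficients: [1, 2, 6]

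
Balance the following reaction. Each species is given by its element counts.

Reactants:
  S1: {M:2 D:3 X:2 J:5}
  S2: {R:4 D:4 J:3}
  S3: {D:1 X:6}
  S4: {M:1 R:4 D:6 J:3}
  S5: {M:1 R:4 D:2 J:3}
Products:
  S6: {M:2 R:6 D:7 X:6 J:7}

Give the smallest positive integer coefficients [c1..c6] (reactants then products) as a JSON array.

M: 3·2+3·0+5·0+1·1+5·1 = 12 | 6·2 = 12
R: 3·0+3·4+5·0+1·4+5·4 = 36 | 6·6 = 36
D: 3·3+3·4+5·1+1·6+5·2 = 42 | 6·7 = 42
X: 3·2+3·0+5·6+1·0+5·0 = 36 | 6·6 = 36
J: 3·5+3·3+5·0+1·3+5·3 = 42 | 6·7 = 42
gcd(3,3,5,1,5,6) = 1

Coefficients: [3, 3, 5, 1, 5, 6]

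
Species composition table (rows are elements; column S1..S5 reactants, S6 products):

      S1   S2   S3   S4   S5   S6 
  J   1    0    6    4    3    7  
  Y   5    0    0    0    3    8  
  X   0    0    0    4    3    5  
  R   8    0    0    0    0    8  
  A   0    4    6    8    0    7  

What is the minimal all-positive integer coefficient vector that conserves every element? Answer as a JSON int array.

J: 6·1+3·0+1·6+3·4+6·3 = 42 | 6·7 = 42
Y: 6·5+3·0+1·0+3·0+6·3 = 48 | 6·8 = 48
X: 6·0+3·0+1·0+3·4+6·3 = 30 | 6·5 = 30
R: 6·8+3·0+1·0+3·0+6·0 = 48 | 6·8 = 48
A: 6·0+3·4+1·6+3·8+6·0 = 42 | 6·7 = 42
gcd(6,3,1,3,6,6) = 1

Coefficients: [6, 3, 1, 3, 6, 6]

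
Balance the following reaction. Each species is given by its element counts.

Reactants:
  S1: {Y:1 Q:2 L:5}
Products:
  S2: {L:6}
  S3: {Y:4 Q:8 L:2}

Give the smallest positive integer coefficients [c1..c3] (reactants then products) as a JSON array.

Y: 4·1 = 4 | 3·0+1·4 = 4
Q: 4·2 = 8 | 3·0+1·8 = 8
L: 4·5 = 20 | 3·6+1·2 = 20
gcd(4,3,1) = 1

Coefficients: [4, 3, 1]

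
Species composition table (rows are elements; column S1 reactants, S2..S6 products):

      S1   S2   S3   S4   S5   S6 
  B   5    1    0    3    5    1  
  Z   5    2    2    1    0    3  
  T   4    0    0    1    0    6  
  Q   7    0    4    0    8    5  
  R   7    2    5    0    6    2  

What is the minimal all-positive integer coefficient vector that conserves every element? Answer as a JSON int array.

Coefficients: [5, 6, 1, 2, 2, 3]

B: 5·5 = 25 | 6·1+1·0+2·3+2·5+3·1 = 25
Z: 5·5 = 25 | 6·2+1·2+2·1+2·0+3·3 = 25
T: 5·4 = 20 | 6·0+1·0+2·1+2·0+3·6 = 20
Q: 5·7 = 35 | 6·0+1·4+2·0+2·8+3·5 = 35
R: 5·7 = 35 | 6·2+1·5+2·0+2·6+3·2 = 35
gcd(5,6,1,2,2,3) = 1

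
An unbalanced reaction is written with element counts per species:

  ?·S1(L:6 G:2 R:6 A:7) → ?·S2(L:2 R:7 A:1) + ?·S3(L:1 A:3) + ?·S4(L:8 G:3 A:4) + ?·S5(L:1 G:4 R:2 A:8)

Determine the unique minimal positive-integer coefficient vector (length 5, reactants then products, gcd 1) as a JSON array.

L: 5·6 = 30 | 4·2+5·1+2·8+1·1 = 30
G: 5·2 = 10 | 4·0+5·0+2·3+1·4 = 10
R: 5·6 = 30 | 4·7+5·0+2·0+1·2 = 30
A: 5·7 = 35 | 4·1+5·3+2·4+1·8 = 35
gcd(5,4,5,2,1) = 1

Coefficients: [5, 4, 5, 2, 1]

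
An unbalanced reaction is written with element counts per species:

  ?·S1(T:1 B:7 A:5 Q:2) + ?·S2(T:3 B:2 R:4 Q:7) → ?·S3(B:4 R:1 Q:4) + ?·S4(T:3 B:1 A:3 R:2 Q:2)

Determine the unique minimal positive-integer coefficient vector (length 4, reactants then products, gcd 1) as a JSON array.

Coefficients: [3, 4, 6, 5]

T: 3·1+4·3 = 15 | 6·0+5·3 = 15
B: 3·7+4·2 = 29 | 6·4+5·1 = 29
A: 3·5+4·0 = 15 | 6·0+5·3 = 15
R: 3·0+4·4 = 16 | 6·1+5·2 = 16
Q: 3·2+4·7 = 34 | 6·4+5·2 = 34
gcd(3,4,6,5) = 1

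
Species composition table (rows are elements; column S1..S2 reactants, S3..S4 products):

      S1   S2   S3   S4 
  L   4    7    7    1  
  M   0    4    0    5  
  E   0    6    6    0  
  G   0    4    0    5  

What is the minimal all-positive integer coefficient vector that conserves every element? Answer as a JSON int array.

L: 1·4+5·7 = 39 | 5·7+4·1 = 39
M: 1·0+5·4 = 20 | 5·0+4·5 = 20
E: 1·0+5·6 = 30 | 5·6+4·0 = 30
G: 1·0+5·4 = 20 | 5·0+4·5 = 20
gcd(1,5,5,4) = 1

Coefficients: [1, 5, 5, 4]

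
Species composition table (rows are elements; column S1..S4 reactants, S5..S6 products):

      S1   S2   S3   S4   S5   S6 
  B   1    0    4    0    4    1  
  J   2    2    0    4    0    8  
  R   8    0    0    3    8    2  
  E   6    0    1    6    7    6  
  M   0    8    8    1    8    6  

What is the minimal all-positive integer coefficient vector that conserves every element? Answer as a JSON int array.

B: 5·1+3·0+6·4+6·0 = 29 | 6·4+5·1 = 29
J: 5·2+3·2+6·0+6·4 = 40 | 6·0+5·8 = 40
R: 5·8+3·0+6·0+6·3 = 58 | 6·8+5·2 = 58
E: 5·6+3·0+6·1+6·6 = 72 | 6·7+5·6 = 72
M: 5·0+3·8+6·8+6·1 = 78 | 6·8+5·6 = 78
gcd(5,3,6,6,6,5) = 1

Coefficients: [5, 3, 6, 6, 6, 5]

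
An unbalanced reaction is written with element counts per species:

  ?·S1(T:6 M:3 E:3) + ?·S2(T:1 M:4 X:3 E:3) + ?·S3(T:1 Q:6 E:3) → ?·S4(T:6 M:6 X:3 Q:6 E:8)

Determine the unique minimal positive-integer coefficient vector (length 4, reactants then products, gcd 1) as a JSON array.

Coefficients: [2, 3, 3, 3]

T: 2·6+3·1+3·1 = 18 | 3·6 = 18
M: 2·3+3·4+3·0 = 18 | 3·6 = 18
X: 2·0+3·3+3·0 = 9 | 3·3 = 9
Q: 2·0+3·0+3·6 = 18 | 3·6 = 18
E: 2·3+3·3+3·3 = 24 | 3·8 = 24
gcd(2,3,3,3) = 1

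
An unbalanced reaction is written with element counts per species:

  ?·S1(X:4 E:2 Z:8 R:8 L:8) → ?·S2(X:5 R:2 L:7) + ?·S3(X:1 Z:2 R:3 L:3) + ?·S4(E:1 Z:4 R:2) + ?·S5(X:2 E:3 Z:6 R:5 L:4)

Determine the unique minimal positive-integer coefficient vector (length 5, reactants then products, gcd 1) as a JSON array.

X: 5·4 = 20 | 2·5+6·1+4·0+2·2 = 20
E: 5·2 = 10 | 2·0+6·0+4·1+2·3 = 10
Z: 5·8 = 40 | 2·0+6·2+4·4+2·6 = 40
R: 5·8 = 40 | 2·2+6·3+4·2+2·5 = 40
L: 5·8 = 40 | 2·7+6·3+4·0+2·4 = 40
gcd(5,2,6,4,2) = 1

Coefficients: [5, 2, 6, 4, 2]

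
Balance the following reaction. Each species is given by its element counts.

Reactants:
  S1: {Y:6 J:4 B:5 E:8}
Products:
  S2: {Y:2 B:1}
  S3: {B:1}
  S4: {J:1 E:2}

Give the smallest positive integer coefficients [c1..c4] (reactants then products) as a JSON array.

Coefficients: [1, 3, 2, 4]

Y: 1·6 = 6 | 3·2+2·0+4·0 = 6
J: 1·4 = 4 | 3·0+2·0+4·1 = 4
B: 1·5 = 5 | 3·1+2·1+4·0 = 5
E: 1·8 = 8 | 3·0+2·0+4·2 = 8
gcd(1,3,2,4) = 1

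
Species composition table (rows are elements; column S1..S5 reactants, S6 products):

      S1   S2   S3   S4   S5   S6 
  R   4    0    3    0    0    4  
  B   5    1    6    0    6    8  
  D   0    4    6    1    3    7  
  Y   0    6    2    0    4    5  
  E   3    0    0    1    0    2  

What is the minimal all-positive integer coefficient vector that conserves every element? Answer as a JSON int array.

R: 3·4+3·0+4·3+3·0+1·0 = 24 | 6·4 = 24
B: 3·5+3·1+4·6+3·0+1·6 = 48 | 6·8 = 48
D: 3·0+3·4+4·6+3·1+1·3 = 42 | 6·7 = 42
Y: 3·0+3·6+4·2+3·0+1·4 = 30 | 6·5 = 30
E: 3·3+3·0+4·0+3·1+1·0 = 12 | 6·2 = 12
gcd(3,3,4,3,1,6) = 1

Coefficients: [3, 3, 4, 3, 1, 6]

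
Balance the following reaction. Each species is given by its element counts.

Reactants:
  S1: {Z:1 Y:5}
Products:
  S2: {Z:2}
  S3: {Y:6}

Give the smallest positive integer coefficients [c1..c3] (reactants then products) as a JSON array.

Z: 6·1 = 6 | 3·2+5·0 = 6
Y: 6·5 = 30 | 3·0+5·6 = 30
gcd(6,3,5) = 1

Coefficients: [6, 3, 5]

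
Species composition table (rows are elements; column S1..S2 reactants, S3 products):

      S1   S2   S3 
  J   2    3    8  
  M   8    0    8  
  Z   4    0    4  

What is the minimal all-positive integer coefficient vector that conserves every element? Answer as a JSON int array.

Coefficients: [1, 2, 1]

J: 1·2+2·3 = 8 | 1·8 = 8
M: 1·8+2·0 = 8 | 1·8 = 8
Z: 1·4+2·0 = 4 | 1·4 = 4
gcd(1,2,1) = 1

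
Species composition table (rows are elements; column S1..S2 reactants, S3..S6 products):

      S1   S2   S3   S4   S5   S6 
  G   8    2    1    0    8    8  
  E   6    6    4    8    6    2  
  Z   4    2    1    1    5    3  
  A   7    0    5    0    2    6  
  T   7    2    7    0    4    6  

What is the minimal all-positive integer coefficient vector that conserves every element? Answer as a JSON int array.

Coefficients: [4, 5, 2, 3, 3, 2]

G: 4·8+5·2 = 42 | 2·1+3·0+3·8+2·8 = 42
E: 4·6+5·6 = 54 | 2·4+3·8+3·6+2·2 = 54
Z: 4·4+5·2 = 26 | 2·1+3·1+3·5+2·3 = 26
A: 4·7+5·0 = 28 | 2·5+3·0+3·2+2·6 = 28
T: 4·7+5·2 = 38 | 2·7+3·0+3·4+2·6 = 38
gcd(4,5,2,3,3,2) = 1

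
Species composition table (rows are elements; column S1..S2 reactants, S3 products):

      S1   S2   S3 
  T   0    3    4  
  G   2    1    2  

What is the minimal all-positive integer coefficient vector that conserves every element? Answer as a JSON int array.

T: 1·0+4·3 = 12 | 3·4 = 12
G: 1·2+4·1 = 6 | 3·2 = 6
gcd(1,4,3) = 1

Coefficients: [1, 4, 3]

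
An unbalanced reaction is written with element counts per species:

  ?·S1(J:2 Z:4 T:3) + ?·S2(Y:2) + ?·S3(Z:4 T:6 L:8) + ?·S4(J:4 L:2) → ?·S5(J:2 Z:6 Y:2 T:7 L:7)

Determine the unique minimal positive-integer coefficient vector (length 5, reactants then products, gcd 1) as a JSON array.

J: 4·2+6·0+5·0+1·4 = 12 | 6·2 = 12
Z: 4·4+6·0+5·4+1·0 = 36 | 6·6 = 36
Y: 4·0+6·2+5·0+1·0 = 12 | 6·2 = 12
T: 4·3+6·0+5·6+1·0 = 42 | 6·7 = 42
L: 4·0+6·0+5·8+1·2 = 42 | 6·7 = 42
gcd(4,6,5,1,6) = 1

Coefficients: [4, 6, 5, 1, 6]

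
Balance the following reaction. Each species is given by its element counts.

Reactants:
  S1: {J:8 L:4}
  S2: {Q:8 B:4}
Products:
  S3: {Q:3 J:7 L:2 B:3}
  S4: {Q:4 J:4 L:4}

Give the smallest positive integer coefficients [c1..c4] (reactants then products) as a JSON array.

Q: 5·0+3·8 = 24 | 4·3+3·4 = 24
J: 5·8+3·0 = 40 | 4·7+3·4 = 40
L: 5·4+3·0 = 20 | 4·2+3·4 = 20
B: 5·0+3·4 = 12 | 4·3+3·0 = 12
gcd(5,3,4,3) = 1

Coefficients: [5, 3, 4, 3]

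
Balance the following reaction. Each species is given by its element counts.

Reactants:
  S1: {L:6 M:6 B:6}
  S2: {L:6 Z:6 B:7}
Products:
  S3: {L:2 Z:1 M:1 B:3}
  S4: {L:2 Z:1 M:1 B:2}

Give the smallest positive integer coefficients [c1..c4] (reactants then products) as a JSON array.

Coefficients: [1, 1, 1, 5]

L: 1·6+1·6 = 12 | 1·2+5·2 = 12
Z: 1·0+1·6 = 6 | 1·1+5·1 = 6
M: 1·6+1·0 = 6 | 1·1+5·1 = 6
B: 1·6+1·7 = 13 | 1·3+5·2 = 13
gcd(1,1,1,5) = 1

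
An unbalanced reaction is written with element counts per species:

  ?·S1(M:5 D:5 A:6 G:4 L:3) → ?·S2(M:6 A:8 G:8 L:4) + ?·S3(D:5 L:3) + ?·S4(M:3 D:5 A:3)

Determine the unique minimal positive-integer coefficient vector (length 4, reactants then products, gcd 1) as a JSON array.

Coefficients: [6, 3, 2, 4]

M: 6·5 = 30 | 3·6+2·0+4·3 = 30
D: 6·5 = 30 | 3·0+2·5+4·5 = 30
A: 6·6 = 36 | 3·8+2·0+4·3 = 36
G: 6·4 = 24 | 3·8+2·0+4·0 = 24
L: 6·3 = 18 | 3·4+2·3+4·0 = 18
gcd(6,3,2,4) = 1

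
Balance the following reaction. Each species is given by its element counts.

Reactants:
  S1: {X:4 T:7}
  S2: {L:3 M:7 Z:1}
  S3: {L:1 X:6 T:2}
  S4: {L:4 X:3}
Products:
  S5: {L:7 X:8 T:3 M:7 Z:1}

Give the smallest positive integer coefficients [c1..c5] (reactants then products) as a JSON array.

Coefficients: [1, 5, 4, 4, 5]

L: 1·0+5·3+4·1+4·4 = 35 | 5·7 = 35
X: 1·4+5·0+4·6+4·3 = 40 | 5·8 = 40
T: 1·7+5·0+4·2+4·0 = 15 | 5·3 = 15
M: 1·0+5·7+4·0+4·0 = 35 | 5·7 = 35
Z: 1·0+5·1+4·0+4·0 = 5 | 5·1 = 5
gcd(1,5,4,4,5) = 1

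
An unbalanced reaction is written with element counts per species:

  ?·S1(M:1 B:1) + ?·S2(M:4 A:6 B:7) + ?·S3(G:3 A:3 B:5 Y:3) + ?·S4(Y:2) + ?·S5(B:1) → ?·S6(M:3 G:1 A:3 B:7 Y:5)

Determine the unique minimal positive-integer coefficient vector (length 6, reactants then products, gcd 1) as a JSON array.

Coefficients: [5, 1, 1, 6, 4, 3]

M: 5·1+1·4+1·0+6·0+4·0 = 9 | 3·3 = 9
G: 5·0+1·0+1·3+6·0+4·0 = 3 | 3·1 = 3
A: 5·0+1·6+1·3+6·0+4·0 = 9 | 3·3 = 9
B: 5·1+1·7+1·5+6·0+4·1 = 21 | 3·7 = 21
Y: 5·0+1·0+1·3+6·2+4·0 = 15 | 3·5 = 15
gcd(5,1,1,6,4,3) = 1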